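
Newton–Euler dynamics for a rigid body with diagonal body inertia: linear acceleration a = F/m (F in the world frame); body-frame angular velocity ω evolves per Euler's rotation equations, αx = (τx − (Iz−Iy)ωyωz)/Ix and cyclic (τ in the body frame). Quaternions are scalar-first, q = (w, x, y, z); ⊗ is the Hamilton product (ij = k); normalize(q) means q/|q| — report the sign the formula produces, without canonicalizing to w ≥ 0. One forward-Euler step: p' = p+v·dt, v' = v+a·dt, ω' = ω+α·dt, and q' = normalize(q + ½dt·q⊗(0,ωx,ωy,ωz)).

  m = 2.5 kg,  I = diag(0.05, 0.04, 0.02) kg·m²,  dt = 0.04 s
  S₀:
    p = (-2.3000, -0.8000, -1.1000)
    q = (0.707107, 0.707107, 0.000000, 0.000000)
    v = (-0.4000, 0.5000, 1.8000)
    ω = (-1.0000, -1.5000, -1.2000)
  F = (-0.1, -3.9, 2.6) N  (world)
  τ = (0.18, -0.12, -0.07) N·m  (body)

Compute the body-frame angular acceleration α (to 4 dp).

α = (4.3200, -3.9000, -2.7500)

gyro term ω×Iω = (-0.0360, 0.0360, -0.0150)
α = I⁻¹(τ − ω×Iω) = (4.3200, -3.9000, -2.7500)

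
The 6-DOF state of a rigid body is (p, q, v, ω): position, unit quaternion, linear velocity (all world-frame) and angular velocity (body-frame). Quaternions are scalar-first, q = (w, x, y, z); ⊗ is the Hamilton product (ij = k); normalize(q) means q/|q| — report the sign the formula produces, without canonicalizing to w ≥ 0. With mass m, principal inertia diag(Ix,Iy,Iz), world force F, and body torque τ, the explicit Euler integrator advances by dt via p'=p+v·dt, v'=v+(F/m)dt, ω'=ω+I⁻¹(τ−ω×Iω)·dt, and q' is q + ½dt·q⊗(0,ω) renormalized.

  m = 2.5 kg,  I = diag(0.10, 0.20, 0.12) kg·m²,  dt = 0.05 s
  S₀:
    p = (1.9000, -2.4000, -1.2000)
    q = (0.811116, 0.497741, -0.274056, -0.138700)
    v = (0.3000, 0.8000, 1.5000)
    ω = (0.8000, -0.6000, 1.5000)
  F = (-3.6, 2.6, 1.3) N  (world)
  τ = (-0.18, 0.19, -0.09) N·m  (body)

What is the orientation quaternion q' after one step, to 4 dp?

Hamilton product q⊗(0,ω) = (-0.3545764, 0.1545888, -1.3442411, 1.1372742)
updated quaternion q' = (0.8014, 0.5011, -0.3074, -0.1102)

q' = (0.8014, 0.5011, -0.3074, -0.1102)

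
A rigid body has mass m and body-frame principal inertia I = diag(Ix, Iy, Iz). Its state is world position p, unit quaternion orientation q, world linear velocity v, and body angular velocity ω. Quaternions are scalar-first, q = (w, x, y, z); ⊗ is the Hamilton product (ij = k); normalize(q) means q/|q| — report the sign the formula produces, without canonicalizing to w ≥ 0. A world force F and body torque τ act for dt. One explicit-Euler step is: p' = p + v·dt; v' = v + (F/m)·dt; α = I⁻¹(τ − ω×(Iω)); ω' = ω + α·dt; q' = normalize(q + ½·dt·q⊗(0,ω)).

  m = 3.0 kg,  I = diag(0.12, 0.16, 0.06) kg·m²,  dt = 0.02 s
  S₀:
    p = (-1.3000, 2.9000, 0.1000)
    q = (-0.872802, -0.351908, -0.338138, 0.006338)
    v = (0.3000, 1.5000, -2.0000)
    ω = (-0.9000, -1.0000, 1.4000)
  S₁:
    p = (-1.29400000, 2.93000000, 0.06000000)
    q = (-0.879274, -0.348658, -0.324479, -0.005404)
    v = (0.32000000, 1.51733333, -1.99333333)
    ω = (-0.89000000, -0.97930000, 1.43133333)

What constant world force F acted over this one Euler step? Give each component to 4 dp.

v₁ − v₀ = (0.02000000, 0.01733333, 0.00666667)
applied force F = (3.0000, 2.6000, 1.0000)

F = (3.0000, 2.6000, 1.0000)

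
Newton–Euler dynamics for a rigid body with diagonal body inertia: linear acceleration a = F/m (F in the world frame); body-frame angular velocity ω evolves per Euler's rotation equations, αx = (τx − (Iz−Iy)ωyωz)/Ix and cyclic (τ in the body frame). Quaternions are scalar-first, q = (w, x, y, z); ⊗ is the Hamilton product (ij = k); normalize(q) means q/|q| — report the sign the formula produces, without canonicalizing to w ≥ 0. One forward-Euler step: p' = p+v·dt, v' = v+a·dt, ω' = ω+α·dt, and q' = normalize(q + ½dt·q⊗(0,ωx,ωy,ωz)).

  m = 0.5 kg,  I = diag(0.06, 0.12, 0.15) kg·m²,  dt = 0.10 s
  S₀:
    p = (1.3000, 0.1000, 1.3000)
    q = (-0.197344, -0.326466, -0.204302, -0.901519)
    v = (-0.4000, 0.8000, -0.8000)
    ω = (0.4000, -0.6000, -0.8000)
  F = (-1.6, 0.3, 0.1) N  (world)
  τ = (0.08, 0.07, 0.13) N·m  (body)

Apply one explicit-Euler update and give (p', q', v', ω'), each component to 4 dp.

p' = (1.2600, 0.1800, 1.2200)
q' = (-0.2327, -0.3488, -0.2291, -0.8785)
v' = (-0.7200, 0.8600, -0.7800)
ω' = (0.5093, -0.5657, -0.7037)

angular accel α = (1.0933, 0.3433, 0.9627)
ω' = ω + α·dt = (0.5093, -0.5657, -0.7037)
q⊗(0,ω) = (-0.7132100, -0.4564074, -0.5033740, 0.4354756)
q + ½dt·q⊗(0,ω), renormalized = (-0.2327, -0.3488, -0.2291, -0.8785)
p' = p + v·dt = (1.2600, 0.1800, 1.2200)
v + (F/m)dt = (-0.7200, 0.8600, -0.7800)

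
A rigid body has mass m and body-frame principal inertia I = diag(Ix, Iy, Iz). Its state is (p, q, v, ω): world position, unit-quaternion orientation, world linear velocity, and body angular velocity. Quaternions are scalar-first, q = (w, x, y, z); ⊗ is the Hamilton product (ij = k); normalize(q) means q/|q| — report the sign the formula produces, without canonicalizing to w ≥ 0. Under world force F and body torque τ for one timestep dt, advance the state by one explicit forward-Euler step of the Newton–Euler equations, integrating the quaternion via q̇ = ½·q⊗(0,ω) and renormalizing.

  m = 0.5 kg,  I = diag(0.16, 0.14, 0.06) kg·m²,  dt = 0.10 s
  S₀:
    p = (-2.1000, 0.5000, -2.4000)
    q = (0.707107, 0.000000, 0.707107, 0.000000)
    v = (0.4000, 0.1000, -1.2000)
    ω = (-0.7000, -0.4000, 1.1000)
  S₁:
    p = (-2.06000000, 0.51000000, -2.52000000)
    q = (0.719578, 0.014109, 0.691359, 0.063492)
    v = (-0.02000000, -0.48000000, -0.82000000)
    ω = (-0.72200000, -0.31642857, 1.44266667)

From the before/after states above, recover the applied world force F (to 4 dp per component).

Δv = v₁−v₀ = (-0.42000000, -0.58000000, 0.38000000)
m·(v₁−v₀)/dt = (-2.1000, -2.9000, 1.9000)

F = (-2.1000, -2.9000, 1.9000)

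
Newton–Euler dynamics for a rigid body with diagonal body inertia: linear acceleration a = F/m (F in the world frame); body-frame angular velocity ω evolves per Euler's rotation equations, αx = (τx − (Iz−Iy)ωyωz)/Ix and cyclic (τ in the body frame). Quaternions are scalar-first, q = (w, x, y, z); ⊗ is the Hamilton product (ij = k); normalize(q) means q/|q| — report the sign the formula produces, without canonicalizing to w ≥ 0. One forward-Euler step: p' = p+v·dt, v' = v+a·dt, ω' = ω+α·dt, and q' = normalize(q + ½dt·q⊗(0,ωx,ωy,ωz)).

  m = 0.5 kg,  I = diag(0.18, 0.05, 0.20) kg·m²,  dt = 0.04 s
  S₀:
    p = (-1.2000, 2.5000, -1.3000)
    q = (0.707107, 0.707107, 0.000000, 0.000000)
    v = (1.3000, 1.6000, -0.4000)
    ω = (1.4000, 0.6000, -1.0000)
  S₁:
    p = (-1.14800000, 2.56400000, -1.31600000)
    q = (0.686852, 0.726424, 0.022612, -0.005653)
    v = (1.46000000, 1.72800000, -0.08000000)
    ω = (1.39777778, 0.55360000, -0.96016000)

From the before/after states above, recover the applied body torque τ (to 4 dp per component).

τ = (-0.1000, -0.0300, 0.0900)

Δω = ω₁−ω₀ = (-0.00222222, -0.04640000, 0.03984000)
τ = I·(Δω/dt) + ω₀×(Iω₀) = (-0.1000, -0.0300, 0.0900)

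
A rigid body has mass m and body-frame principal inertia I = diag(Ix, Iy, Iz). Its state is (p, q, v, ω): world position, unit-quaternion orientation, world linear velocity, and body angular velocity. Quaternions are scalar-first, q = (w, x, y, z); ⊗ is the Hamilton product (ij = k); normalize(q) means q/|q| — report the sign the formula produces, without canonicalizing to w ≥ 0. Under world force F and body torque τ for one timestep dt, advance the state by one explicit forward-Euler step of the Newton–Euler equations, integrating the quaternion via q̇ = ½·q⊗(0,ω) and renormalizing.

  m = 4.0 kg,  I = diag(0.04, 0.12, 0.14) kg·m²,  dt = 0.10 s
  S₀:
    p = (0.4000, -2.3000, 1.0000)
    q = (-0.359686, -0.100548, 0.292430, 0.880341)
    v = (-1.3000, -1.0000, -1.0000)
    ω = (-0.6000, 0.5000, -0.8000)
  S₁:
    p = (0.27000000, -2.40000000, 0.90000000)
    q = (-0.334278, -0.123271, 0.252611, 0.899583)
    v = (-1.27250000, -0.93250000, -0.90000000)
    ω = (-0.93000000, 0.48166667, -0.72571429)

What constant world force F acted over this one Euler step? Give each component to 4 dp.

velocity change Δv = (0.02750000, 0.06750000, 0.10000000)
m·(v₁−v₀)/dt = (1.1000, 2.7000, 4.0000)

F = (1.1000, 2.7000, 4.0000)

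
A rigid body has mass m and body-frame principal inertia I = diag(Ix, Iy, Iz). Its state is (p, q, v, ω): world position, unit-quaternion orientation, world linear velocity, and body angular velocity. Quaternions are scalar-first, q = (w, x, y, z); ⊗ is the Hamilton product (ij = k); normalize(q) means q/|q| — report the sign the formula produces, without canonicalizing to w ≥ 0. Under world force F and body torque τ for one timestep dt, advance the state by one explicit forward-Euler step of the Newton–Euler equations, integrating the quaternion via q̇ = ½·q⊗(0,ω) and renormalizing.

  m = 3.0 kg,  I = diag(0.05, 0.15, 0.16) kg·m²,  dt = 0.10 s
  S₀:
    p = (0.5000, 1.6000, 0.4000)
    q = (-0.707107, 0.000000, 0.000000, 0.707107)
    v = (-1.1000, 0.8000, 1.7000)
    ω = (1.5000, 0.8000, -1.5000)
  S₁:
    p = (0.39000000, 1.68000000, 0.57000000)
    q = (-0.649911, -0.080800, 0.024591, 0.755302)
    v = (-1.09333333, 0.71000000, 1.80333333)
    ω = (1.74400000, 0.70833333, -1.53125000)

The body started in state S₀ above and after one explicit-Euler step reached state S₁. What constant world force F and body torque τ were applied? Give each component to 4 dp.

ω₁ − ω₀ = (0.24400000, -0.09166667, -0.03125000)
I·α + gyro = (0.1100, 0.1100, 0.0700)
Δv = v₁−v₀ = (0.00666667, -0.09000000, 0.10333333)
F = m·Δv/dt = (0.2000, -2.7000, 3.1000)

F = (0.2000, -2.7000, 3.1000)
τ = (0.1100, 0.1100, 0.0700)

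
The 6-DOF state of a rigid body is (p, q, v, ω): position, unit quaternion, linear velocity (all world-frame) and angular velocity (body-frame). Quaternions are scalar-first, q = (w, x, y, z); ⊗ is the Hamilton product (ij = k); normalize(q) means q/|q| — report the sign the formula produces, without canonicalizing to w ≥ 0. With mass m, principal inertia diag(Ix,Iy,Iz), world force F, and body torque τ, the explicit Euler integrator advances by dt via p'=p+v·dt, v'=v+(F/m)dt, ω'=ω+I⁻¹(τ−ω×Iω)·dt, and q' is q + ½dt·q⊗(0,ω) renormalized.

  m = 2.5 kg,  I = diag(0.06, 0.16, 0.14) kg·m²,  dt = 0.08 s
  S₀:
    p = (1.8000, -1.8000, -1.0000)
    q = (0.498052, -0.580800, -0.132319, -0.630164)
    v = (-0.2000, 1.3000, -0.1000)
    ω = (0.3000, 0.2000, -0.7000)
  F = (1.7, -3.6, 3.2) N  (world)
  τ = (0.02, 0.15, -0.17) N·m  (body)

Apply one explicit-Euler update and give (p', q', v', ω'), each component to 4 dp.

p' = (1.7840, -1.6960, -1.0080)
q' = (0.4882, -0.5658, -0.1521, -0.6468)
v' = (-0.1456, 1.1848, 0.0024)
ω' = (0.3229, 0.2666, -0.8006)

a = (0.6800, -1.4400, 1.2800)
p' = p + v·dt = (1.7840, -1.6960, -1.0080)
v + (F/m)dt = (-0.1456, 1.1848, 0.0024)
ω×(Iω) gyroscopic = (0.0028, 0.0168, 0.0060)
(τ − ω×Iω)/I = (0.2867, 0.8325, -1.2571)
ω' = ω + α·dt = (0.3229, 0.2666, -0.8006)
2q̇ = q⊗(0,ω) = (-0.2404110, 0.3680717, -0.4959988, -0.4251007)
updated quaternion q' = (0.4882, -0.5658, -0.1521, -0.6468)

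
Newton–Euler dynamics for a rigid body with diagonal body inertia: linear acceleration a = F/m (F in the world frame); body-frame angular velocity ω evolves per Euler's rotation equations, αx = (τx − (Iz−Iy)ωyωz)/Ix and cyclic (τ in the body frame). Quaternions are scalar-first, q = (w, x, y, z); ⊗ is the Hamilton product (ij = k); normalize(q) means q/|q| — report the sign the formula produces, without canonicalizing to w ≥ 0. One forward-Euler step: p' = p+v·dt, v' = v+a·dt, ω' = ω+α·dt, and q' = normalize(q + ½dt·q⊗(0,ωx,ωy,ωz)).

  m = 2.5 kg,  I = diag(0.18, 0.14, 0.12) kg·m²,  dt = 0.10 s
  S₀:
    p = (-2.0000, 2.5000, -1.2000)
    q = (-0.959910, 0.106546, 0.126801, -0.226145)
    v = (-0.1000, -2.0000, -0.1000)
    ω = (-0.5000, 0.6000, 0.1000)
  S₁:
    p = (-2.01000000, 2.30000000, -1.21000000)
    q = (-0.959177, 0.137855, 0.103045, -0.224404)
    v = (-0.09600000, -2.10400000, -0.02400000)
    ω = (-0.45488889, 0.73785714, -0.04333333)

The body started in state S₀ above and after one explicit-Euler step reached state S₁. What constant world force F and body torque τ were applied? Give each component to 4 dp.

F = (0.1000, -2.6000, 1.9000)
τ = (0.0800, 0.1900, -0.1600)

Δv = v₁−v₀ = (0.00400000, -0.10400000, 0.07600000)
F = m·Δv/dt = (0.1000, -2.6000, 1.9000)
Δω = ω₁−ω₀ = (0.04511111, 0.13785714, -0.14333333)
gyro term ω₀×Iω₀ = (-0.0012, -0.0030, 0.0120)
I·α + gyro = (0.0800, 0.1900, -0.1600)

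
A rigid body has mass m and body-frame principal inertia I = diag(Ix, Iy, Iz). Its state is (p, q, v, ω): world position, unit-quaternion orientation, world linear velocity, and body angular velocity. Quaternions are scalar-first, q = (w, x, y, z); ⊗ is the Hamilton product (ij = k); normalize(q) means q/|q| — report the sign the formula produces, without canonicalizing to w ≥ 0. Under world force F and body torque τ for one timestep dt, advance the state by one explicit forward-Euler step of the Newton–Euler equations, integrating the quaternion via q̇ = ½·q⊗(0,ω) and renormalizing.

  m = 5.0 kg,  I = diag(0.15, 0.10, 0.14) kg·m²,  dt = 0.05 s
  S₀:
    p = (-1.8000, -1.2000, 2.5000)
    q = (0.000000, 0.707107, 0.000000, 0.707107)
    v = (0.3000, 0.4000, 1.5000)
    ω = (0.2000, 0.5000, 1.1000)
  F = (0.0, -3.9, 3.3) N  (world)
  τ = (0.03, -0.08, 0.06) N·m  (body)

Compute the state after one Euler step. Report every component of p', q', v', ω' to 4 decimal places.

p + v·dt = (-1.7850, -1.1800, 2.5750)
v' = v + a·dt = (0.3000, 0.3610, 1.5330)
(τ − ω×Iω)/I = (0.0533, -0.8220, 0.4643)
new body rate ω' = (0.2027, 0.4589, 1.1232)
Hamilton product q⊗(0,ω) = (-0.9192391, -0.3535535, -0.6363963, 0.3535535)
q' = normalize(q + ½dt·q⊗(0,ω)) = (-0.0230, 0.6979, -0.0159, 0.7156)

p' = (-1.7850, -1.1800, 2.5750)
q' = (-0.0230, 0.6979, -0.0159, 0.7156)
v' = (0.3000, 0.3610, 1.5330)
ω' = (0.2027, 0.4589, 1.1232)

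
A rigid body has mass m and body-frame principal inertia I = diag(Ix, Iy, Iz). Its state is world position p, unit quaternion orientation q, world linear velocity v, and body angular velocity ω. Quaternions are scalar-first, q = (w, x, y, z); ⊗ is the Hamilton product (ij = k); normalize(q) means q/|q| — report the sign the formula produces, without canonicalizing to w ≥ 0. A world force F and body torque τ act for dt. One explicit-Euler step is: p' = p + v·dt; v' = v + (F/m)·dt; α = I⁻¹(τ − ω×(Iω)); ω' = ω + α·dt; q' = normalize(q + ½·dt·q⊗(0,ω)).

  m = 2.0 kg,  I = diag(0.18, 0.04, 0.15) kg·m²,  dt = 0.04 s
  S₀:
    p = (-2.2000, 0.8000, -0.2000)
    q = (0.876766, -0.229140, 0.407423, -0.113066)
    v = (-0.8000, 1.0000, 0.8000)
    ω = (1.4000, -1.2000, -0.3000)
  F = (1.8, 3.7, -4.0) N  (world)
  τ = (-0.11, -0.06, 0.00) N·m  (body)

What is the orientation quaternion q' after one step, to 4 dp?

q' = (0.8917, -0.2096, 0.3816, -0.1241)

2q̇ = q⊗(0,ω) = (0.7757838, 0.9695663, -1.2791536, -0.5584540)
updated quaternion q' = (0.8917, -0.2096, 0.3816, -0.1241)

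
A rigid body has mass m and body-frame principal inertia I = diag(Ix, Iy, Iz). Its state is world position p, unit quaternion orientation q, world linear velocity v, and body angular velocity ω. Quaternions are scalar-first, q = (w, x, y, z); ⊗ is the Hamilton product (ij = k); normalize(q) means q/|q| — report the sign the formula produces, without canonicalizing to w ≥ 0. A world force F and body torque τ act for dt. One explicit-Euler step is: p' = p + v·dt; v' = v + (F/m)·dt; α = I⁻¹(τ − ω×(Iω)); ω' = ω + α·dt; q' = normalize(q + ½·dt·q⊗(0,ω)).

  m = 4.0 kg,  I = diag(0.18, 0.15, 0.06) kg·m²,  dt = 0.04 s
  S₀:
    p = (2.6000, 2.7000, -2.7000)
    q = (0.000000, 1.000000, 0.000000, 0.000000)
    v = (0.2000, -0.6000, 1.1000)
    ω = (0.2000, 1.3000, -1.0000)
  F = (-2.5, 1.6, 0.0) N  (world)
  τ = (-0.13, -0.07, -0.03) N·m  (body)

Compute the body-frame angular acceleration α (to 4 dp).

α = (-1.3722, -0.3067, -0.3700)

precession coupling ω×(Iω) = (0.1170, -0.0240, -0.0078)
(τ − ω×Iω)/I = (-1.3722, -0.3067, -0.3700)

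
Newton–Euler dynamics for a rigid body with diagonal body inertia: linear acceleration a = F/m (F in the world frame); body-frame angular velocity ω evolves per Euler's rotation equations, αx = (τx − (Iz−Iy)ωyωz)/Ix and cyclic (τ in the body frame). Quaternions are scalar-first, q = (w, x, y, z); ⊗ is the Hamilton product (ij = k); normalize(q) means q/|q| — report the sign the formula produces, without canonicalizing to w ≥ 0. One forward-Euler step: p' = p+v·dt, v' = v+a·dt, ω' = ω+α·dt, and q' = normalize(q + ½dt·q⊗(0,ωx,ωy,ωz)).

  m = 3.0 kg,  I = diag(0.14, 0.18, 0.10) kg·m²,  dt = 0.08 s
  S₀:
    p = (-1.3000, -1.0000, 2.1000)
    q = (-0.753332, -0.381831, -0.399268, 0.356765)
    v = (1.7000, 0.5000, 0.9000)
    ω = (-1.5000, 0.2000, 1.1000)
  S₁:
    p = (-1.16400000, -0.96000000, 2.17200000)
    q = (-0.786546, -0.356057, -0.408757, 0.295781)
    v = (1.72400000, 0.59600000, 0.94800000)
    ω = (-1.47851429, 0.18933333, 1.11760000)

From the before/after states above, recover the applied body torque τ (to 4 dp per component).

ω₁ − ω₀ = (0.02148571, -0.01066667, 0.01760000)
ω₀×(Iω₀) = (-0.0176, -0.0660, -0.0120)
τ = I·(Δω/dt) + ω₀×(Iω₀) = (0.0200, -0.0900, 0.0100)

τ = (0.0200, -0.0900, 0.0100)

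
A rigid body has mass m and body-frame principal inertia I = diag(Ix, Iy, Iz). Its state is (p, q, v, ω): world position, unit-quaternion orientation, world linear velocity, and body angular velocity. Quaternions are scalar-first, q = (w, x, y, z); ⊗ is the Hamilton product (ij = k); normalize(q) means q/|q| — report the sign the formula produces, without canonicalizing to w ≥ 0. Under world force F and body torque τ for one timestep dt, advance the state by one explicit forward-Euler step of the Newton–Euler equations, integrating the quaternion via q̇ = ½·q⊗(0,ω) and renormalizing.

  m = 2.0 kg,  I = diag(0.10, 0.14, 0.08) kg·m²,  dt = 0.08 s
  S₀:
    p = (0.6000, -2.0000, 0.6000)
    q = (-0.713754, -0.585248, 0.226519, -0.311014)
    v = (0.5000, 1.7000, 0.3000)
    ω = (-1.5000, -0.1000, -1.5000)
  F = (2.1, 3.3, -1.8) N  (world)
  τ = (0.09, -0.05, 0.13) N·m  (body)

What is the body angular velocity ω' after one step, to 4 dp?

ω' = (-1.4208, -0.1543, -1.3760)

ω×(Iω) gyroscopic = (-0.0090, 0.0450, 0.0060)
α = I⁻¹(τ − ω×Iω) = (0.9900, -0.6786, 1.5500)
ω + α·dt = (-1.4208, -0.1543, -1.3760)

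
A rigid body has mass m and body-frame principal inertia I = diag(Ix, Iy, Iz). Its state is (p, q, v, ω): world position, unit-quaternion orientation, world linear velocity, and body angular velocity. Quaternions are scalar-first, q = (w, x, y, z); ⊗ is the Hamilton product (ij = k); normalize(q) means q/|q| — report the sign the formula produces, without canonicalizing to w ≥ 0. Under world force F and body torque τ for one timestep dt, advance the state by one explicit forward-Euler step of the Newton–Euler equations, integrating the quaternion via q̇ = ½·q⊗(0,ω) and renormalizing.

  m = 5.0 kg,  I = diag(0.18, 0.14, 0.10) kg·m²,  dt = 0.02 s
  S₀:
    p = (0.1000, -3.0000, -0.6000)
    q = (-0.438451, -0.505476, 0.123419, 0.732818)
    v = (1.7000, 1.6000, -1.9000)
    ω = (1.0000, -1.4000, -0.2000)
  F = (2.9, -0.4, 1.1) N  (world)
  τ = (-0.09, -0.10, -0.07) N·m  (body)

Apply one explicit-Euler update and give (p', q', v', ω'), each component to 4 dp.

gyro term ω×Iω = (-0.0112, -0.0160, 0.0560)
(τ − ω×Iω)/I = (-0.4378, -0.6000, -1.2600)
new body rate ω' = (0.9912, -1.4120, -0.2252)
2q̇ = q⊗(0,ω) = (0.8248262, 0.5628104, 1.2455542, 0.6719376)
q' = normalize(q + ½dt·q⊗(0,ω)) = (-0.4301, -0.4998, 0.1359, 0.7394)
a = (0.5800, -0.0800, 0.2200)
new position p' = (0.1340, -2.9680, -0.6380)
v + (F/m)dt = (1.7116, 1.5984, -1.8956)

p' = (0.1340, -2.9680, -0.6380)
q' = (-0.4301, -0.4998, 0.1359, 0.7394)
v' = (1.7116, 1.5984, -1.8956)
ω' = (0.9912, -1.4120, -0.2252)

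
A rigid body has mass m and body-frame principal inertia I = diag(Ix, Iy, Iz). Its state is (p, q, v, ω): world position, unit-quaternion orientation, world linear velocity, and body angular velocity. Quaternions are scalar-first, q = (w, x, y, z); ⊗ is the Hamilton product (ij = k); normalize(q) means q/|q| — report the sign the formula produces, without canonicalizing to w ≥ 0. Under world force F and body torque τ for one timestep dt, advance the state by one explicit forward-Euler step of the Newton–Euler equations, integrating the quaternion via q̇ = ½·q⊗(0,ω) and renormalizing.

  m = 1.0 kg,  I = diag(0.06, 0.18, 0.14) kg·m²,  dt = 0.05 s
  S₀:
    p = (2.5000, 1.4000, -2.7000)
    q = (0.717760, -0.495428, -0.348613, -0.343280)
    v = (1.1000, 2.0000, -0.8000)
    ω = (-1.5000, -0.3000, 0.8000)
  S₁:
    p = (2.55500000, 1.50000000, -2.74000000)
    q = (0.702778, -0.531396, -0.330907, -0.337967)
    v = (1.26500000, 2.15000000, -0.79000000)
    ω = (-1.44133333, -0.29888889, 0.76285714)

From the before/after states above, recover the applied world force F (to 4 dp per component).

F = (3.3000, 3.0000, 0.2000)

v₁ − v₀ = (0.16500000, 0.15000000, 0.01000000)
m·(v₁−v₀)/dt = (3.3000, 3.0000, 0.2000)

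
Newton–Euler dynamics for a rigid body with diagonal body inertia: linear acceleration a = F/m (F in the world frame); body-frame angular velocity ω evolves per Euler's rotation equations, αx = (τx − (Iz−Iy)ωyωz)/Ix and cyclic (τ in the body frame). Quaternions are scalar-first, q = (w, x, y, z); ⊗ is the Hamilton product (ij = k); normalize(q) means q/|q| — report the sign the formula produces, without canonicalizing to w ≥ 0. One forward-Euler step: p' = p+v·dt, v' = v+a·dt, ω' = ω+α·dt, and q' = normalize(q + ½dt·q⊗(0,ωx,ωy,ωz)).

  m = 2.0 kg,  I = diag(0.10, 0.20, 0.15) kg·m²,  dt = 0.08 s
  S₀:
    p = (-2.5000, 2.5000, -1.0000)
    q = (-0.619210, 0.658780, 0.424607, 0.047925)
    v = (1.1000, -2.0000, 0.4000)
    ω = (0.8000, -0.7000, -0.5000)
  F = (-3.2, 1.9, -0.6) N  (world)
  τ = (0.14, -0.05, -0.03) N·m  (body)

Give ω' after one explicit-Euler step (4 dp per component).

ω' = (0.9260, -0.7280, -0.4861)

gyro term ω×Iω = (-0.0175, 0.0200, -0.0560)
(τ − ω×Iω)/I = (1.5750, -0.3500, 0.1733)
new body rate ω' = (0.9260, -0.7280, -0.4861)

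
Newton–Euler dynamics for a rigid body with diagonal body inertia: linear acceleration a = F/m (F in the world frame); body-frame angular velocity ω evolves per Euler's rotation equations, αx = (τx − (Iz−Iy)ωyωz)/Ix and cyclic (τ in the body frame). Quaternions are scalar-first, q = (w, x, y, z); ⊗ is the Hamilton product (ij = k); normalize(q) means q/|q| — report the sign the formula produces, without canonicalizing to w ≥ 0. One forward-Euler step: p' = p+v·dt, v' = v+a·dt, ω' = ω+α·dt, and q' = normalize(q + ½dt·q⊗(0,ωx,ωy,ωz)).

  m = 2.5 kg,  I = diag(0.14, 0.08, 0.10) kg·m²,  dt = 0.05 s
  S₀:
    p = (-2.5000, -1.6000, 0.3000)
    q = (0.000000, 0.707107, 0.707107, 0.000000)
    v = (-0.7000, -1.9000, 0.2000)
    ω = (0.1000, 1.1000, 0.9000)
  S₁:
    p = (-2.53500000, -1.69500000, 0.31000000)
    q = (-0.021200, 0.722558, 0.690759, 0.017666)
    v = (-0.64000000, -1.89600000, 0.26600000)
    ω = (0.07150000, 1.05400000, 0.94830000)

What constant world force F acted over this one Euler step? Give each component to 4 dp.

velocity change Δv = (0.06000000, 0.00400000, 0.06600000)
F = m·Δv/dt = (3.0000, 0.2000, 3.3000)

F = (3.0000, 0.2000, 3.3000)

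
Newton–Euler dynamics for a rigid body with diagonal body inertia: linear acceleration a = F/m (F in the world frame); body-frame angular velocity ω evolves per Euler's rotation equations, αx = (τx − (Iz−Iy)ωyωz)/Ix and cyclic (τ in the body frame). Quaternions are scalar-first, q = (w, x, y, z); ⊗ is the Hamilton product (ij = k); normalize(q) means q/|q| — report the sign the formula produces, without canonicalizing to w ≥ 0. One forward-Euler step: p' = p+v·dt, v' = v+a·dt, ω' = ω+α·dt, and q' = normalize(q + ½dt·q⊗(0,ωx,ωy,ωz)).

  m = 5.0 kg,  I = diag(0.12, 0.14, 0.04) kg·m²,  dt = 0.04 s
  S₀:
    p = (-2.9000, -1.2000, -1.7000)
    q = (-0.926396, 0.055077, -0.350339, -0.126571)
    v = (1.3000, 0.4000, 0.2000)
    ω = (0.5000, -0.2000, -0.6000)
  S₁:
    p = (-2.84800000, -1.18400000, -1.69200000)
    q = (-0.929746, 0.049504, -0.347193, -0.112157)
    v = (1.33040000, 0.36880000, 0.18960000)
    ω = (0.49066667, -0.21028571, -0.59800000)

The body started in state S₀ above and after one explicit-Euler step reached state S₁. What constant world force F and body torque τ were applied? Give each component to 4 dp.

F = (3.8000, -3.9000, -1.3000)
τ = (-0.0400, -0.0600, 0.0000)

Δω = ω₁−ω₀ = (-0.00933333, -0.01028571, 0.00200000)
precession coupling = (-0.0120, -0.0240, -0.0020)
applied torque τ = (-0.0400, -0.0600, 0.0000)
v₁ − v₀ = (0.03040000, -0.03120000, -0.01040000)
m·(v₁−v₀)/dt = (3.8000, -3.9000, -1.3000)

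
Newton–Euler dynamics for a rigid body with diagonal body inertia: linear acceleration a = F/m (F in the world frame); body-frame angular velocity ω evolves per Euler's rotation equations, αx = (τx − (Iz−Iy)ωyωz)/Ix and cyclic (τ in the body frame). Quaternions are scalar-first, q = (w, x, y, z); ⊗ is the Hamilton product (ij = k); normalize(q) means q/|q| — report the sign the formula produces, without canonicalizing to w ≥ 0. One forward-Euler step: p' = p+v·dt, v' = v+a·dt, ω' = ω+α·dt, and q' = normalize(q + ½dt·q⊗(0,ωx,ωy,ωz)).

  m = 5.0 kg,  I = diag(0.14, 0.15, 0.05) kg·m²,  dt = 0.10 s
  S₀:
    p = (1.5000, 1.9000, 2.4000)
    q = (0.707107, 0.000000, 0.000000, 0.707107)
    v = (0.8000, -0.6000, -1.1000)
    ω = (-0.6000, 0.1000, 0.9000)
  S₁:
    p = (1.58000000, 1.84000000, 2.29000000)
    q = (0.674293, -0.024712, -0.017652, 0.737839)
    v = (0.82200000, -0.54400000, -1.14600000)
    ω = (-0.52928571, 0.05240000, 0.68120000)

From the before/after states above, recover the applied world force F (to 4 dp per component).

F = (1.1000, 2.8000, -2.3000)

Δv = v₁−v₀ = (0.02200000, 0.05600000, -0.04600000)
F = m·Δv/dt = (1.1000, 2.8000, -2.3000)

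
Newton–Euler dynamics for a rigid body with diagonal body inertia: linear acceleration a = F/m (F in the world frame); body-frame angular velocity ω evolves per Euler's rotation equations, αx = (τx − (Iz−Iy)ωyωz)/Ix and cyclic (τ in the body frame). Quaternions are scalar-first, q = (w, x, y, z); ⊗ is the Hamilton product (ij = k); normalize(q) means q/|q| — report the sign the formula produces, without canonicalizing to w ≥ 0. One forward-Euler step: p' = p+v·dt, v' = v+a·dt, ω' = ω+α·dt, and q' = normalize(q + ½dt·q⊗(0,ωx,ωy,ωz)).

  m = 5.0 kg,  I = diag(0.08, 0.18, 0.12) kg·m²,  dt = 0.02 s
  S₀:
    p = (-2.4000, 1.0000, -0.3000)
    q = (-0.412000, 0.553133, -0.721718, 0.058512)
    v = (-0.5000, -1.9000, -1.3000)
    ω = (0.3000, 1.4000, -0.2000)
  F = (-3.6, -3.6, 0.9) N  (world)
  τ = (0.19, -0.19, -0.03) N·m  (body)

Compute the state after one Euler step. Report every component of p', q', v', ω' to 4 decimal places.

p' = (-2.4100, 0.9620, -0.3260)
q' = (-0.4034, 0.5525, -0.7261, 0.0692)
v' = (-0.5144, -1.9144, -1.2964)
ω' = (0.3433, 1.3786, -0.2120)

(τ − ω×Iω)/I = (2.1650, -1.0689, -0.6000)
ω' = ω + α·dt = (0.3433, 1.3786, -0.2120)
q⊗(0,ω) = (0.8561677, -0.0611732, -0.4486198, 1.0733016)
q + ½dt·q⊗(0,ω), renormalized = (-0.4034, 0.5525, -0.7261, 0.0692)
p' = p + v·dt = (-2.4100, 0.9620, -0.3260)
new velocity v' = (-0.5144, -1.9144, -1.2964)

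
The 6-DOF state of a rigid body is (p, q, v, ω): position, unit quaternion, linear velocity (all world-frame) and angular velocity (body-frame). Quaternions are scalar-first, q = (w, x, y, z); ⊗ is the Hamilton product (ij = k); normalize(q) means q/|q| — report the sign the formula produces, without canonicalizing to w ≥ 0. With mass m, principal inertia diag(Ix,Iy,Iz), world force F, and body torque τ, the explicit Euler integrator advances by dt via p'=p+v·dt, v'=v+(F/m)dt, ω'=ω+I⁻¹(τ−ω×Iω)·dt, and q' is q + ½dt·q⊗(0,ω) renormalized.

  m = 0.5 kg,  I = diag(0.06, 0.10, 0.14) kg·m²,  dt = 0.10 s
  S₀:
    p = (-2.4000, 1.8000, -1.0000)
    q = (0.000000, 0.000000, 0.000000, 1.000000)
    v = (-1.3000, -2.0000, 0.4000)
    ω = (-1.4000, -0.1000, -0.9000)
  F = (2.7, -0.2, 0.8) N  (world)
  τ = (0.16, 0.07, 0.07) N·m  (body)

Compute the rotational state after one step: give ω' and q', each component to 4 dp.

(τ − ω×Iω)/I = (2.6067, 1.7080, 0.4600)
ω + α·dt = (-1.1393, 0.0708, -0.8540)
2q̇ = q⊗(0,ω) = (0.9000000, 0.1000000, -1.4000000, 0.0000000)
q' = normalize(q + ½dt·q⊗(0,ω)) = (0.0448, 0.0050, -0.0698, 0.9965)

ω' = (-1.1393, 0.0708, -0.8540)
q' = (0.0448, 0.0050, -0.0698, 0.9965)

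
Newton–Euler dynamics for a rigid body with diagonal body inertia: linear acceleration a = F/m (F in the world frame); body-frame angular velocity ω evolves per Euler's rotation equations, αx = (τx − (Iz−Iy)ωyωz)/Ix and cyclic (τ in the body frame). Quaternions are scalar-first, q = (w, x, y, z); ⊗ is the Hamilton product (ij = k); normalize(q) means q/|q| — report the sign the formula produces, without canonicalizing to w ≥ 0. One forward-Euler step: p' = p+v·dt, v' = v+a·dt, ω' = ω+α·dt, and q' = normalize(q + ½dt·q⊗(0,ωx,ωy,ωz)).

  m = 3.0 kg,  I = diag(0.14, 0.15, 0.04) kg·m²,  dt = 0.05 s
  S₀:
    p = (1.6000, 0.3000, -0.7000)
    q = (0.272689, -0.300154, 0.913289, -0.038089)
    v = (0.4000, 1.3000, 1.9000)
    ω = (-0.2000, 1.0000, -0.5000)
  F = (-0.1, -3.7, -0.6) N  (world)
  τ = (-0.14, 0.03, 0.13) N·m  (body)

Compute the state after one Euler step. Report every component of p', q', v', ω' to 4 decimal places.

p' = (1.6200, 0.3650, -0.6050)
q' = (0.2478, -0.3119, 0.9162, -0.0444)
v' = (0.3983, 1.2383, 1.8900)
ω' = (-0.2696, 1.0067, -0.3350)

a = (-0.0333, -1.2333, -0.2000)
p' = p + v·dt = (1.6200, 0.3650, -0.6050)
v + (F/m)dt = (0.3983, 1.2383, 1.8900)
precession coupling ω×(Iω) = (0.0550, 0.0100, -0.0020)
angular accel α = (-1.3929, 0.1333, 3.3000)
new body rate ω' = (-0.2696, 1.0067, -0.3350)
2q̇ = q⊗(0,ω) = (-0.9923643, -0.4730933, 0.1302298, -0.2538407)
updated quaternion q' = (0.2478, -0.3119, 0.9162, -0.0444)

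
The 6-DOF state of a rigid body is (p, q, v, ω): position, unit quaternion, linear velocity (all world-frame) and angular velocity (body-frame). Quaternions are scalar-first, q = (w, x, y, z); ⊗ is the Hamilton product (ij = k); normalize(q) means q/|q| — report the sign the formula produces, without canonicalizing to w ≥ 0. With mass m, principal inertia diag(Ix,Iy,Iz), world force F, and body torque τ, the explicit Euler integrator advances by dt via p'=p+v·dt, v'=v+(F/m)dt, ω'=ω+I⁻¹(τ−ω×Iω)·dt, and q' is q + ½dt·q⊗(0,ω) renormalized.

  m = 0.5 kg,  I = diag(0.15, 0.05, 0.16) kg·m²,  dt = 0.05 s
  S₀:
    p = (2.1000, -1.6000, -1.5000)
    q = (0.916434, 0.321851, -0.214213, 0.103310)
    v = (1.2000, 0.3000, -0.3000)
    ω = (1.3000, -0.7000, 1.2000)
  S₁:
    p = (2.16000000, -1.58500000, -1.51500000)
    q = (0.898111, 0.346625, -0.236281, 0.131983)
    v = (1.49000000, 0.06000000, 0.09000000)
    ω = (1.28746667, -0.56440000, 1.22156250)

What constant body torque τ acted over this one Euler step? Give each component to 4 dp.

τ = (-0.1300, 0.1200, 0.1600)

Δω = ω₁−ω₀ = (-0.01253333, 0.13560000, 0.02156250)
ω₀×(Iω₀) = (-0.0924, -0.0156, 0.0910)
applied torque τ = (-0.1300, 0.1200, 0.1600)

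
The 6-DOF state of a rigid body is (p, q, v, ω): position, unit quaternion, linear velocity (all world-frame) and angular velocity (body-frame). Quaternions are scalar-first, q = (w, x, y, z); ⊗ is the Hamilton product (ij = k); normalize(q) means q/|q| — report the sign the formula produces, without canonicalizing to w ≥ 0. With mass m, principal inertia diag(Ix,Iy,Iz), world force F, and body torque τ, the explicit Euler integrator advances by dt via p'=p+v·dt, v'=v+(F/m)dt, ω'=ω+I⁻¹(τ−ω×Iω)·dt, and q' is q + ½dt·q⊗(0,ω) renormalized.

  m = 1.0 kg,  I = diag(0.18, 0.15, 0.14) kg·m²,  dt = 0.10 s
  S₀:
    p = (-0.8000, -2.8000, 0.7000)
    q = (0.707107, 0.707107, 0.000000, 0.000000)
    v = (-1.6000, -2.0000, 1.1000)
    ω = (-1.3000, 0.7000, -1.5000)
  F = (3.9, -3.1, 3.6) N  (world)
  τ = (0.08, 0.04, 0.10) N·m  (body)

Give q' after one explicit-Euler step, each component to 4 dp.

2q̇ = q⊗(0,ω) = (0.9192391, -0.9192391, 1.5556354, -0.5656856)
q' = normalize(q + ½dt·q⊗(0,ω)) = (0.7489, 0.6575, 0.0774, -0.0281)

q' = (0.7489, 0.6575, 0.0774, -0.0281)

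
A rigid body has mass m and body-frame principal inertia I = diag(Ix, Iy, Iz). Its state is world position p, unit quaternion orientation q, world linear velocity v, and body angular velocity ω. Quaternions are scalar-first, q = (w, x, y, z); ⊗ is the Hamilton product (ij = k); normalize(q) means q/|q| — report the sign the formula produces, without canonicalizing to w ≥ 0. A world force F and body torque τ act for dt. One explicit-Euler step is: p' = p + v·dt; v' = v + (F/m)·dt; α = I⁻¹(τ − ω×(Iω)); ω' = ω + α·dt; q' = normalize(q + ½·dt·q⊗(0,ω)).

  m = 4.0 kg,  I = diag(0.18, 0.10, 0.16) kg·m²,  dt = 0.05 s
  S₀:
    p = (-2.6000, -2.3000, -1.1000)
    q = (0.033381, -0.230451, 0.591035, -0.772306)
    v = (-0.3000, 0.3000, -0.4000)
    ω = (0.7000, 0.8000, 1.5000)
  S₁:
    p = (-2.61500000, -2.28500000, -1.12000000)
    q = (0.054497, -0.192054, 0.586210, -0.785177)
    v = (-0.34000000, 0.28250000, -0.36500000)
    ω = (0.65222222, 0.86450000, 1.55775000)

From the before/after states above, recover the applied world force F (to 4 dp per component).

velocity change Δv = (-0.04000000, -0.01750000, 0.03500000)
applied force F = (-3.2000, -1.4000, 2.8000)

F = (-3.2000, -1.4000, 2.8000)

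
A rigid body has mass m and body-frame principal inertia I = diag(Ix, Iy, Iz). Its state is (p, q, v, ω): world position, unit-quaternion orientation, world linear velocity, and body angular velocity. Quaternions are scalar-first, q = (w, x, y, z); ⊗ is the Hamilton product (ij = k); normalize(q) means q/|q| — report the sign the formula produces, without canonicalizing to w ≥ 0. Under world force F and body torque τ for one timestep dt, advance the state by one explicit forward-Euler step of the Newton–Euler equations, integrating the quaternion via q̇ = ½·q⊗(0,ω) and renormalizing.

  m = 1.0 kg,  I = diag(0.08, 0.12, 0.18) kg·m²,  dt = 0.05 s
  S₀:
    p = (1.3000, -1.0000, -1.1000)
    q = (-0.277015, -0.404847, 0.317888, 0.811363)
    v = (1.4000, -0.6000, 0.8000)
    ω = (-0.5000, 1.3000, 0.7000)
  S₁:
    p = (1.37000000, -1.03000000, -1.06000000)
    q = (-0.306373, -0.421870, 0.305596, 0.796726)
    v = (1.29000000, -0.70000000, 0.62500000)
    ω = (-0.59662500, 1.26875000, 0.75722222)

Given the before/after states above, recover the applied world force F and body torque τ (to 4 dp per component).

F = (-2.2000, -2.0000, -3.5000)
τ = (-0.1000, -0.0400, 0.1800)

rate change Δω = (-0.09662500, -0.03125000, 0.05722222)
applied torque τ = (-0.1000, -0.0400, 0.1800)
velocity change Δv = (-0.11000000, -0.10000000, -0.17500000)
F = m·Δv/dt = (-2.2000, -2.0000, -3.5000)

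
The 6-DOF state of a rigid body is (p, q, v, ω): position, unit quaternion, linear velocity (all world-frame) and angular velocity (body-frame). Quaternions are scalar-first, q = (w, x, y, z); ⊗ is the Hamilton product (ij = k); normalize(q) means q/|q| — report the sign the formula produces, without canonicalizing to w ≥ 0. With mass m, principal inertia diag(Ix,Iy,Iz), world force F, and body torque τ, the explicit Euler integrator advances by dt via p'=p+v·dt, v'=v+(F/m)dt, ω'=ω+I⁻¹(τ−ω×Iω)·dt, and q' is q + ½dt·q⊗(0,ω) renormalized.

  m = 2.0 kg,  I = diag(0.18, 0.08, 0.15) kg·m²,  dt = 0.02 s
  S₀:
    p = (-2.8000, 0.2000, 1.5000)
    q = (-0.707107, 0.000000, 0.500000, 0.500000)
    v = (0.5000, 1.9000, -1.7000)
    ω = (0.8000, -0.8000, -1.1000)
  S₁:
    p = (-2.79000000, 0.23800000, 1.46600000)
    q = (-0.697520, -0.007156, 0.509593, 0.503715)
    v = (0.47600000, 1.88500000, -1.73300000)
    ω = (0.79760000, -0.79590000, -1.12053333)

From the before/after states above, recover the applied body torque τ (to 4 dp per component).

ω₁ − ω₀ = (-0.00240000, 0.00410000, -0.02053333)
gyro term ω₀×Iω₀ = (0.0616, -0.0264, 0.0640)
applied torque τ = (0.0400, -0.0100, -0.0900)

τ = (0.0400, -0.0100, -0.0900)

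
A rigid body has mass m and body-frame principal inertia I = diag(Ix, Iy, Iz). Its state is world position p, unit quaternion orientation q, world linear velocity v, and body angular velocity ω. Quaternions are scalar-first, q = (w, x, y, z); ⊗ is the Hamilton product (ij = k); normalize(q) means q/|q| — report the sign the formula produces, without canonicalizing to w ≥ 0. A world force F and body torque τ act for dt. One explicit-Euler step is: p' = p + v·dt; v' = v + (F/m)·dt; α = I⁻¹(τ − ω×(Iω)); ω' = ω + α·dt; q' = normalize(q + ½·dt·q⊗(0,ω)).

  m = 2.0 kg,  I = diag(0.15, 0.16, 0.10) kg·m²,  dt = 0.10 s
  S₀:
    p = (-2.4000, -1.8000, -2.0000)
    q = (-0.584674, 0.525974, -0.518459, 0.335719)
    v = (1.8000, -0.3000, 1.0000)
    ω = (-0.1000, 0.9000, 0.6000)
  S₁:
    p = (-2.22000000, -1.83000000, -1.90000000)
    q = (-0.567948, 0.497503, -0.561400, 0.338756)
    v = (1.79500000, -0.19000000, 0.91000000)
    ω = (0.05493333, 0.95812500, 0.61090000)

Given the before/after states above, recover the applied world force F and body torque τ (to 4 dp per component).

F = (-0.1000, 2.2000, -1.8000)
τ = (0.2000, 0.0900, 0.0100)

velocity change Δv = (-0.00500000, 0.11000000, -0.09000000)
m·(v₁−v₀)/dt = (-0.1000, 2.2000, -1.8000)
Δω = ω₁−ω₀ = (0.15493333, 0.05812500, 0.01090000)
I·α + gyro = (0.2000, 0.0900, 0.0100)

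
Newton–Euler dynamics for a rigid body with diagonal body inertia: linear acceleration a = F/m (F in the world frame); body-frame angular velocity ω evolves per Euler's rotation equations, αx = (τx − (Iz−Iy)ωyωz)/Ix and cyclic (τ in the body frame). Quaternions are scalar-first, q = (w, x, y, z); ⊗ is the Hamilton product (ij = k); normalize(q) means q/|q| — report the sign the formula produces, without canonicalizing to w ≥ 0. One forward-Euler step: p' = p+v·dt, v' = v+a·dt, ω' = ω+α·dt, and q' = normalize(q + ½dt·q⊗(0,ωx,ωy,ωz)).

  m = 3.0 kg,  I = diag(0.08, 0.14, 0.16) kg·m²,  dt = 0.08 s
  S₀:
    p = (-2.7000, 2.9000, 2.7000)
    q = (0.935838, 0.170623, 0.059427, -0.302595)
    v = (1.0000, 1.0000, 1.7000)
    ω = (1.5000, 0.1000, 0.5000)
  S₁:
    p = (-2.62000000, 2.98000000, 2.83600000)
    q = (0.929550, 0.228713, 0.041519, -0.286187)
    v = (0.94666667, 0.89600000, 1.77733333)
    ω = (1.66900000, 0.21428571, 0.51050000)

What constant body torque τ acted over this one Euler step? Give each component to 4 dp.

τ = (0.1700, 0.1400, 0.0300)

Δω = ω₁−ω₀ = (0.16900000, 0.11428571, 0.01050000)
I·α + gyro = (0.1700, 0.1400, 0.0300)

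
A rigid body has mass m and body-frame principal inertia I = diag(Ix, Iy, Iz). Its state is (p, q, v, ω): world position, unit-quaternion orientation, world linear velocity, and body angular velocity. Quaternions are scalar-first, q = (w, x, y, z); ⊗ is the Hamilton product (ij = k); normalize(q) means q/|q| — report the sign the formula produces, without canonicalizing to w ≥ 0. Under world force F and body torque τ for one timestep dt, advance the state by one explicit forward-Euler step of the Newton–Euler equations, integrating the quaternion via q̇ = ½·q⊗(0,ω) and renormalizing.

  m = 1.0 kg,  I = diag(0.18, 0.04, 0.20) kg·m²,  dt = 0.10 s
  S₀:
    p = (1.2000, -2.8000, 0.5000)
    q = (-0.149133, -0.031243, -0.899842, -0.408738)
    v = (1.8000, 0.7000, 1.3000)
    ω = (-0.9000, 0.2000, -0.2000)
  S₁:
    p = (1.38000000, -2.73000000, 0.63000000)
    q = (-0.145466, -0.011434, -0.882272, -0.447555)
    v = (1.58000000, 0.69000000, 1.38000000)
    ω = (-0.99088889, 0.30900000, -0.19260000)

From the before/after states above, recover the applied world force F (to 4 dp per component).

velocity change Δv = (-0.22000000, -0.01000000, 0.08000000)
applied force F = (-2.2000, -0.1000, 0.8000)

F = (-2.2000, -0.1000, 0.8000)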